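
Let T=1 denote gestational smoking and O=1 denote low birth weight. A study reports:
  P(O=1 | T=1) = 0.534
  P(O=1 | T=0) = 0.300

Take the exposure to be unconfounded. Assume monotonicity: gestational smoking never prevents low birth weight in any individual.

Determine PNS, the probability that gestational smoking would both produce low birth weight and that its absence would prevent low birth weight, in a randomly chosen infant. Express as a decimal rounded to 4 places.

Let p₁ = 0.534, p₀ = 0.3.
Under exogeneity and monotonicity, PNS = p₁ − p₀.
PNS = 0.534 − 0.3 = 0.234

PNS ≈ 0.2340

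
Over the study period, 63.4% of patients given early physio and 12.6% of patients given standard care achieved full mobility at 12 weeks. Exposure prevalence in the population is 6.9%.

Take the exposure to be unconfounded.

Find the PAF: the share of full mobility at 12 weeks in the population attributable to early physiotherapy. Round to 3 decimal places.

PAF ≈ 0.218

p₁ = 0.634, p₀ = 0.126.
Overall risk P(Y=1) = π·p₁ + (1−π)·p₀ = 0.069×0.634 + 0.931×0.126 = 0.16105.
Under exogeneity, PAF = [P(Y=1) − p₀] / P(Y=1).
PAF = (0.16105 − 0.126) / 0.16105 ≈ 0.2176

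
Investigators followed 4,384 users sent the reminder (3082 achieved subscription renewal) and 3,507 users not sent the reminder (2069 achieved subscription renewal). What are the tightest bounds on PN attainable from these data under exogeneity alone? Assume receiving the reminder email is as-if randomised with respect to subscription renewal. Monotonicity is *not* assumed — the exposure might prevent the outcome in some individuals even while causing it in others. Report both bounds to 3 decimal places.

0.161 ≤ PN ≤ 0.583

p₁ = P(outcome | exposed) = 3082/4384 = 0.70301
p₀ = P(outcome | unexposed) = 2069/3507 = 0.58996
Under exogeneity alone the bounds on PN are max{0,(p₁−p₀)/p₁} ≤ PN ≤ min{1,(1−p₀)/p₁}.
  lower = (p₁ − p₀)/p₁ = 0.11305 / 0.70301 ≈ 0.1608
  upper = min{1, (1 − p₀)/p₁} = 0.41004 / 0.70301 ≈ 0.5833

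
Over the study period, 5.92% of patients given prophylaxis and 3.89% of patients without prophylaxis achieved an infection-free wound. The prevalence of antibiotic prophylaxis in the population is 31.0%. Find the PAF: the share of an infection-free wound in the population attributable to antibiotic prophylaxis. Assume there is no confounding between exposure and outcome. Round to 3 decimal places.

p₁ = 0.0592, p₀ = 0.0389.
Overall risk P(Y=1) = π·p₁ + (1−π)·p₀ = 0.31×0.0592 + 0.69×0.0389 = 0.045193.
Under exogeneity, PAF = [P(Y=1) − p₀] / P(Y=1).
PAF = (0.045193 − 0.0389) / 0.045193 ≈ 0.1392

PAF ≈ 0.139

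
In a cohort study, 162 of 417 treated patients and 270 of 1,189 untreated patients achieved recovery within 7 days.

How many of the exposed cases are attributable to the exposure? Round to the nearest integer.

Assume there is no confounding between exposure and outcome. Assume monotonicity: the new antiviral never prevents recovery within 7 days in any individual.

p₁ = P(outcome | exposed) = 162/417 = 0.38849
p₀ = P(outcome | unexposed) = 270/1189 = 0.22708
PN = (p₁ − p₀)/p₁ = (0.38849 − 0.22708) / 0.38849 ≈ 0.41548.
Attributable cases ≈ PN × (exposed cases) = 0.41548 × 162 ≈ 67.31.

about 67 cases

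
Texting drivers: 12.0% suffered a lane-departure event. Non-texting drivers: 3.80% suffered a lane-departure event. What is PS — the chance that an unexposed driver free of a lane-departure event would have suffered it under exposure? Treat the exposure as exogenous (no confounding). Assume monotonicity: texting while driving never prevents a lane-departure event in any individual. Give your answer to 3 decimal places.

PS ≈ 0.085

p₁ = 0.12, p₀ = 0.038.
Under exogeneity and monotonicity, PS = (p₁ − p₀) / (1 − p₀).
PS = (0.12 − 0.038) / (1 − 0.038) = 0.082 / 0.962 ≈ 0.0852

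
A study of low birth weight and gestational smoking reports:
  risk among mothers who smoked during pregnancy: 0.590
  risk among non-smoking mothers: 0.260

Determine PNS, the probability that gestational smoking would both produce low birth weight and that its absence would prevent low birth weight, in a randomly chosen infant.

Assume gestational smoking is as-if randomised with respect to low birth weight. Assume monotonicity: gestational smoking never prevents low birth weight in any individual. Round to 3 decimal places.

Let p₁ = 0.59, p₀ = 0.26.
Under exogeneity and monotonicity, PNS = p₁ − p₀.
PNS = 0.59 − 0.26 = 0.33

PNS ≈ 0.330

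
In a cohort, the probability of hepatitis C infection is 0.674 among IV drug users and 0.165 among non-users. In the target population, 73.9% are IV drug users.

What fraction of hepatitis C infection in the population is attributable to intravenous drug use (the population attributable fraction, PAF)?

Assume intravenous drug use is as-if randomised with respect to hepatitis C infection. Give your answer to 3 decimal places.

Let p₁ = 0.674, p₀ = 0.165.
Overall risk P(Y=1) = π·p₁ + (1−π)·p₀ = 0.739×0.674 + 0.261×0.165 = 0.54115.
Under exogeneity, PAF = [P(Y=1) − p₀] / P(Y=1).
PAF = (0.54115 − 0.165) / 0.54115 ≈ 0.6951

PAF ≈ 0.695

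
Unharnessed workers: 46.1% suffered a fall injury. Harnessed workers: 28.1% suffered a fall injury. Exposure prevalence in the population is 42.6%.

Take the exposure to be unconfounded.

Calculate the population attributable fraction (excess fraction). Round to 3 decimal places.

PAF ≈ 0.214

p₁ = 0.461, p₀ = 0.281.
Overall risk P(Y=1) = π·p₁ + (1−π)·p₀ = 0.426×0.461 + 0.574×0.281 = 0.35768.
Under exogeneity, PAF = [P(Y=1) − p₀] / P(Y=1).
PAF = (0.35768 − 0.281) / 0.35768 ≈ 0.2144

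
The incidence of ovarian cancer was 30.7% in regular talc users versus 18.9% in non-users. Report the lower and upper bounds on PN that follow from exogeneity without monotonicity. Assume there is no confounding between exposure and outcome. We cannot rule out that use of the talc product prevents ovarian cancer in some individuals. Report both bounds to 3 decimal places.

0.384 ≤ PN ≤ 1.000

p₁ = 0.307, p₀ = 0.189.
Under exogeneity alone the bounds on PN are max{0,(p₁−p₀)/p₁} ≤ PN ≤ min{1,(1−p₀)/p₁}.
  lower = (p₁ − p₀)/p₁ = 0.118 / 0.307 ≈ 0.3844
  upper = min{1, (1 − p₀)/p₁} = 0.811 / 0.307 ≈ 2.6417 → capped at 1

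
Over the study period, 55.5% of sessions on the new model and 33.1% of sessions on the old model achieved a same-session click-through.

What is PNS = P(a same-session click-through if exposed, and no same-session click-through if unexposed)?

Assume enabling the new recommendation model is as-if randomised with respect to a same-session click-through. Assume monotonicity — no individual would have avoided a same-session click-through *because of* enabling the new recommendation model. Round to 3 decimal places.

PNS ≈ 0.224

p₁ = 0.555, p₀ = 0.331.
Under exogeneity and monotonicity, PNS = p₁ − p₀.
PNS = 0.555 − 0.331 = 0.224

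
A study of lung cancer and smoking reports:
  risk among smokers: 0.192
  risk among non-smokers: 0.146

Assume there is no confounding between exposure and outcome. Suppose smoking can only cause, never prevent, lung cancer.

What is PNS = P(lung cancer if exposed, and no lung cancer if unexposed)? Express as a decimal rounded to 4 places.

Let p₁ = 0.192, p₀ = 0.146.
Under exogeneity and monotonicity, PNS = p₁ − p₀.
PNS = 0.192 − 0.146 = 0.046

PNS ≈ 0.0460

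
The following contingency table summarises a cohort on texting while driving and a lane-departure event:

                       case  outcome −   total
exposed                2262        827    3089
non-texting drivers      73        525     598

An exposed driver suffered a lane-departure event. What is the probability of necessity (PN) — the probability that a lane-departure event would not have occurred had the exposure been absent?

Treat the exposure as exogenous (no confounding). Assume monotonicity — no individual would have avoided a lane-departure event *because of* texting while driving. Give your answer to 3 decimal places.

p₁ = P(outcome | exposed) = 2262/3089 = 0.73228
p₀ = P(outcome | unexposed) = 73/598 = 0.12207
Under exogeneity and monotonicity, PN = (p₁ − p₀)/p₁.
PN = (0.73228 − 0.12207) / 0.73228 ≈ 0.8333

PN ≈ 0.833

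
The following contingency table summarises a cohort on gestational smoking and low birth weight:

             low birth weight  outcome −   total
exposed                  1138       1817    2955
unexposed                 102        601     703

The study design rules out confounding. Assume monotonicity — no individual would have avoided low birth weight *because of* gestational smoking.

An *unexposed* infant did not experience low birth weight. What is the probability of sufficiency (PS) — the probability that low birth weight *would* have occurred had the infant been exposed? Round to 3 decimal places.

p₁ = P(outcome | exposed) = 1138/2955 = 0.38511
p₀ = P(outcome | unexposed) = 102/703 = 0.14509
Under exogeneity and monotonicity, PS = (p₁ − p₀)/(1 − p₀).
PS = (0.38511 − 0.14509) / 0.85491 ≈ 0.2808

PS ≈ 0.281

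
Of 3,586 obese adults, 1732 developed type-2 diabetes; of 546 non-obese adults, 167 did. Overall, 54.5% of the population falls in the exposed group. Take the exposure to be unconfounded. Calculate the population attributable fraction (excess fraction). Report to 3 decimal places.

p₁ = P(outcome | exposed) = 1732/3586 = 0.48299
p₀ = P(outcome | unexposed) = 167/546 = 0.30586
Overall risk P(Y=1) = π·p₁ + (1−π)·p₀ = 0.545×0.48299 + 0.455×0.30586 = 0.4024.
Under exogeneity, PAF = [P(Y=1) − p₀] / P(Y=1).
PAF = (0.4024 − 0.30586) / 0.4024 ≈ 0.2399

PAF ≈ 0.240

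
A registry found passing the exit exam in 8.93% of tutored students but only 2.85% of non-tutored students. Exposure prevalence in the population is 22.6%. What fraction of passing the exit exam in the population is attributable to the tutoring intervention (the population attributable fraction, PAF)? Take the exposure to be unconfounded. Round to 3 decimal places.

p₁ = 0.0893, p₀ = 0.0285.
Overall risk P(Y=1) = π·p₁ + (1−π)·p₀ = 0.226×0.0893 + 0.774×0.0285 = 0.042241.
Under exogeneity, PAF = [P(Y=1) − p₀] / P(Y=1).
PAF = (0.042241 − 0.0285) / 0.042241 ≈ 0.3253

PAF ≈ 0.325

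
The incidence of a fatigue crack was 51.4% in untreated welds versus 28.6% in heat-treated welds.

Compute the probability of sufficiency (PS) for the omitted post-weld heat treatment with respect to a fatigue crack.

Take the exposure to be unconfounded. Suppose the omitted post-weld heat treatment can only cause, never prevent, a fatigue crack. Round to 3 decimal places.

PS ≈ 0.319

p₁ = 0.514, p₀ = 0.286.
Under exogeneity and monotonicity, PS = (p₁ − p₀) / (1 − p₀).
PS = (0.514 − 0.286) / (1 − 0.286) = 0.228 / 0.714 ≈ 0.3193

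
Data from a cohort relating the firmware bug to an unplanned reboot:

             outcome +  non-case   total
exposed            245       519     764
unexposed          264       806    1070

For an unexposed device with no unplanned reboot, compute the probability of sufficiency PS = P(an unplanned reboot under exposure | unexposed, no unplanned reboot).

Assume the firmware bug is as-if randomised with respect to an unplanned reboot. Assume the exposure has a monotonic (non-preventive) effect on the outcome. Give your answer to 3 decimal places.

p₁ = P(outcome | exposed) = 245/764 = 0.32068
p₀ = P(outcome | unexposed) = 264/1070 = 0.24673
Under exogeneity and monotonicity, PS = (p₁ − p₀)/(1 − p₀).
PS = (0.32068 − 0.24673) / 0.75327 ≈ 0.0982

PS ≈ 0.098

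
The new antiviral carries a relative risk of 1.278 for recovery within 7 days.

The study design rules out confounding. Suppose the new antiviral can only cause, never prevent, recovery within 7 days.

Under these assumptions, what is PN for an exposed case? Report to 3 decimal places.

Under exogeneity and monotonicity, PN = (RR − 1) / RR = 1 − 1/RR.
PN = (1.278 − 1) / 1.278 = 0.278 / 1.278 ≈ 0.2175

PN ≈ 0.218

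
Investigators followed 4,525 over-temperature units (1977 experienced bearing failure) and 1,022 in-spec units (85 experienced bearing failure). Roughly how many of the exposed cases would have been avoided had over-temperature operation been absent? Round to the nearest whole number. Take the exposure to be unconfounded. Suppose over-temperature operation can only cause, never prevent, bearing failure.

p₁ = P(outcome | exposed) = 1977/4525 = 0.43691
p₀ = P(outcome | unexposed) = 85/1022 = 0.08317
PN = (p₁ − p₀)/p₁ = (0.43691 − 0.08317) / 0.43691 ≈ 0.80964.
Attributable cases ≈ PN × (exposed cases) = 0.80964 × 1977 ≈ 1600.65.

about 1601 cases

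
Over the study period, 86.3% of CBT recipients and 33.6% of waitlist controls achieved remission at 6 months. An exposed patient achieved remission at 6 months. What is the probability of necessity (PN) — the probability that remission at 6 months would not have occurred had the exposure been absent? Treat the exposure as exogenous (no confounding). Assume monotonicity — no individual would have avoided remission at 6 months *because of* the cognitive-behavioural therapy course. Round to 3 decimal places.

p₁ = 0.863, p₀ = 0.336.
Under exogeneity and monotonicity, PN = (p₁ − p₀) / p₁.
PN = (0.863 − 0.336) / 0.863 = 0.527 / 0.863 ≈ 0.6107

PN ≈ 0.611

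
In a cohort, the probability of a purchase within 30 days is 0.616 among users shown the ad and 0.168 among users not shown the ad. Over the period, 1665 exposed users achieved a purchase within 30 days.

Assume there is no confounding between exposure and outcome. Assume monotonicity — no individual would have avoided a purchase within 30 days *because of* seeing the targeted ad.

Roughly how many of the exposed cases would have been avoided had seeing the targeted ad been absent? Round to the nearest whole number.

about 1211 cases

Let p₁ = 0.616, p₀ = 0.168.
PN = (p₁ − p₀)/p₁ = (0.616 − 0.168) / 0.616 ≈ 0.72727.
Attributable cases ≈ PN × (exposed cases) = 0.72727 × 1665 ≈ 1210.91.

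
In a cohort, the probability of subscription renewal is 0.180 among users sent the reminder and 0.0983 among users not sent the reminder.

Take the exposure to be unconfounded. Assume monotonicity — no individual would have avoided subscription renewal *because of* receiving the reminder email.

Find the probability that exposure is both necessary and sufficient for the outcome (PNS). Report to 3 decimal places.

PNS ≈ 0.082

Let p₁ = 0.18, p₀ = 0.0983.
Under exogeneity and monotonicity, PNS = p₁ − p₀.
PNS = 0.18 − 0.0983 = 0.0817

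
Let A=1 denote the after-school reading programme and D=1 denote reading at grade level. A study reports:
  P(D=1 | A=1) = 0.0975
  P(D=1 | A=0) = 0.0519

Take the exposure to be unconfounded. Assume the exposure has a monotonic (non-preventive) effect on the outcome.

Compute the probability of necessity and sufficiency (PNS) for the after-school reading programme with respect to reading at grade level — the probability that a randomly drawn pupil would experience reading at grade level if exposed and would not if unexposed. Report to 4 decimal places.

PNS ≈ 0.0456

Let p₁ = 0.0975, p₀ = 0.0519.
Under exogeneity and monotonicity, PNS = p₁ − p₀.
PNS = 0.0975 − 0.0519 = 0.0456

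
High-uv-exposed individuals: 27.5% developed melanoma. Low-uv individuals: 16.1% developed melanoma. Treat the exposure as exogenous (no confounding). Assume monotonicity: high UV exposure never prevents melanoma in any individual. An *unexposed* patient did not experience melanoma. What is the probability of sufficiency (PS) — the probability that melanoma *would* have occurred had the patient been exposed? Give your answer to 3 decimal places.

p₁ = 0.275, p₀ = 0.161.
Under exogeneity and monotonicity, PS = (p₁ − p₀) / (1 − p₀).
PS = (0.275 − 0.161) / (1 − 0.161) = 0.114 / 0.839 ≈ 0.1359

PS ≈ 0.136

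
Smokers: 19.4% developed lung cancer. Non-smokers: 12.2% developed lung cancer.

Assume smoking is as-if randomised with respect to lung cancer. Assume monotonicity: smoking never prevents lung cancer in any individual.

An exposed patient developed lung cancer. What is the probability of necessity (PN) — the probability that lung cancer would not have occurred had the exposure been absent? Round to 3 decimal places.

PN ≈ 0.371

p₁ = 0.194, p₀ = 0.122.
Under exogeneity and monotonicity, PN = (p₁ − p₀) / p₁.
PN = (0.194 − 0.122) / 0.194 = 0.072 / 0.194 ≈ 0.3711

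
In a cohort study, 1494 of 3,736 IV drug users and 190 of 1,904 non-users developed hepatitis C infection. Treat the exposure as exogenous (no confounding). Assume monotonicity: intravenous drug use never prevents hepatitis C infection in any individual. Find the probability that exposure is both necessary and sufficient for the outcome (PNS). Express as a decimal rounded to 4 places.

PNS ≈ 0.3001

p₁ = P(outcome | exposed) = 1494/3736 = 0.39989
p₀ = P(outcome | unexposed) = 190/1904 = 0.09979
Under exogeneity and monotonicity, PNS = p₁ − p₀.
PNS = 0.39989 − 0.09979 = 0.3001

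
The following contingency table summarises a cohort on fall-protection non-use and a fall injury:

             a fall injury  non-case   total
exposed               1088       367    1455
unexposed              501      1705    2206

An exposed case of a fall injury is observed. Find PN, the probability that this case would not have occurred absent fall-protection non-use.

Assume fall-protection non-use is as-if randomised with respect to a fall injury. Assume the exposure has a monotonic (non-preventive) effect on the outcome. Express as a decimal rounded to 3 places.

p₁ = P(outcome | exposed) = 1088/1455 = 0.74777
p₀ = P(outcome | unexposed) = 501/2206 = 0.22711
Under exogeneity and monotonicity, PN = (p₁ − p₀)/p₁.
PN = (0.74777 − 0.22711) / 0.74777 ≈ 0.6963

PN ≈ 0.696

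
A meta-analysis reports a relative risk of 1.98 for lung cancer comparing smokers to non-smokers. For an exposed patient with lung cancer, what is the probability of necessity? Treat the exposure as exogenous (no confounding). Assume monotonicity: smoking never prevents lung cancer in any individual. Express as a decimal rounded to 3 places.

PN ≈ 0.495

Under exogeneity and monotonicity, PN = (RR − 1) / RR = 1 − 1/RR.
PN = (1.98 − 1) / 1.98 = 0.98 / 1.98 ≈ 0.4949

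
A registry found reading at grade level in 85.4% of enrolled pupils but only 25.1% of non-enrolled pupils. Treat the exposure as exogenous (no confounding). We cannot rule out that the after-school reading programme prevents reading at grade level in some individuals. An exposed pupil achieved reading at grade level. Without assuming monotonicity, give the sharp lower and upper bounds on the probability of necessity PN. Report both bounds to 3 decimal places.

0.706 ≤ PN ≤ 0.877

p₁ = 0.854, p₀ = 0.251.
Under exogeneity alone the bounds on PN are max{0,(p₁−p₀)/p₁} ≤ PN ≤ min{1,(1−p₀)/p₁}.
  lower = (p₁ − p₀)/p₁ = 0.603 / 0.854 ≈ 0.7061
  upper = min{1, (1 − p₀)/p₁} = 0.749 / 0.854 ≈ 0.8770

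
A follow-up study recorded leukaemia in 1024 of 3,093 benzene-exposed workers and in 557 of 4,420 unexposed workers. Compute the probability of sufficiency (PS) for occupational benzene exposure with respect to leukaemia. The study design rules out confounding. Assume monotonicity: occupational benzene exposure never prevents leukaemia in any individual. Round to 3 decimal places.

p₁ = P(outcome | exposed) = 1024/3093 = 0.33107
p₀ = P(outcome | unexposed) = 557/4420 = 0.12602
Under exogeneity and monotonicity, PS = (p₁ − p₀) / (1 − p₀).
PS = (0.33107 − 0.12602) / (1 − 0.12602) = 0.20505 / 0.87398 ≈ 0.2346

PS ≈ 0.235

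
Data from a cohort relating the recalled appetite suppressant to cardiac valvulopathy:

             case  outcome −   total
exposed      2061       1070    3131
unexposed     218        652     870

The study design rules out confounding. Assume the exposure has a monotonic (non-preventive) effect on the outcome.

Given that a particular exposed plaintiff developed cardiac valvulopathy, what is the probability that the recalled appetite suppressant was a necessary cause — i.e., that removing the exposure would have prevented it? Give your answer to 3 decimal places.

PN ≈ 0.619

p₁ = P(outcome | exposed) = 2061/3131 = 0.65826
p₀ = P(outcome | unexposed) = 218/870 = 0.25057
Under exogeneity and monotonicity, PN = (p₁ − p₀)/p₁.
PN = (0.65826 − 0.25057) / 0.65826 ≈ 0.6193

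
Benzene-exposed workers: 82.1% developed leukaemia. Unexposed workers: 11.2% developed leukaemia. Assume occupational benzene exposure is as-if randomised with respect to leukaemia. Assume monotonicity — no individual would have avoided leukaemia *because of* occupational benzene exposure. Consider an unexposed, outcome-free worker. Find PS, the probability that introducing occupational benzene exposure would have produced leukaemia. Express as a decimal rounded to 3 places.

PS ≈ 0.798

p₁ = 0.821, p₀ = 0.112.
Under exogeneity and monotonicity, PS = (p₁ − p₀) / (1 − p₀).
PS = (0.821 − 0.112) / (1 − 0.112) = 0.709 / 0.888 ≈ 0.7984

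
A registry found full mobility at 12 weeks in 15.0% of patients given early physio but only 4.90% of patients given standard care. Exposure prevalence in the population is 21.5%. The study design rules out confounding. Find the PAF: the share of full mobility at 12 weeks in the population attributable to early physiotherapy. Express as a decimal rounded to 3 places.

PAF ≈ 0.307

p₁ = 0.15, p₀ = 0.049.
Overall risk P(Y=1) = π·p₁ + (1−π)·p₀ = 0.215×0.15 + 0.785×0.049 = 0.070715.
Under exogeneity, PAF = [P(Y=1) − p₀] / P(Y=1).
PAF = (0.070715 − 0.049) / 0.070715 ≈ 0.3071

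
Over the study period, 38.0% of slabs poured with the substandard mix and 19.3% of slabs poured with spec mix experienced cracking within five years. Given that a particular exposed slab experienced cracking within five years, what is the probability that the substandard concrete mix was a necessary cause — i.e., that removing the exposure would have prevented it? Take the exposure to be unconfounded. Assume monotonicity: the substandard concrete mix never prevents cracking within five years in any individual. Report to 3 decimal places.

p₁ = 0.38, p₀ = 0.193.
Under exogeneity and monotonicity, PN = (p₁ − p₀) / p₁.
PN = (0.38 − 0.193) / 0.38 = 0.187 / 0.38 ≈ 0.4921

PN ≈ 0.492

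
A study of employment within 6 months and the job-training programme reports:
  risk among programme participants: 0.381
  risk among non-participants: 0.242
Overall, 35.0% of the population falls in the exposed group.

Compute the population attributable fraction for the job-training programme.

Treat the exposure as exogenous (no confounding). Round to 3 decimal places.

Let p₁ = 0.381, p₀ = 0.242.
Overall risk P(Y=1) = π·p₁ + (1−π)·p₀ = 0.35×0.381 + 0.65×0.242 = 0.29065.
Under exogeneity, PAF = [P(Y=1) − p₀] / P(Y=1).
PAF = (0.29065 − 0.242) / 0.29065 ≈ 0.1674

PAF ≈ 0.167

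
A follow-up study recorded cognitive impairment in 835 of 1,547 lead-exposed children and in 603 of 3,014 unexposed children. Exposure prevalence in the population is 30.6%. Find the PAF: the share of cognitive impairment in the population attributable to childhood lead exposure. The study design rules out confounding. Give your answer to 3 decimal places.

PAF ≈ 0.342

p₁ = P(outcome | exposed) = 835/1547 = 0.53975
p₀ = P(outcome | unexposed) = 603/3014 = 0.20007
Overall risk P(Y=1) = π·p₁ + (1−π)·p₀ = 0.306×0.53975 + 0.694×0.20007 = 0.30401.
Under exogeneity, PAF = [P(Y=1) − p₀] / P(Y=1).
PAF = (0.30401 − 0.20007) / 0.30401 ≈ 0.3419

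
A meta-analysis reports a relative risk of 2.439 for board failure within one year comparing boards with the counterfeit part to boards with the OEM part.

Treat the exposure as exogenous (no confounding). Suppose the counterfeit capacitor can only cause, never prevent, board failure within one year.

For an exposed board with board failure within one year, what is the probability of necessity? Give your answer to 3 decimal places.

Under exogeneity and monotonicity, PN = (RR − 1) / RR = 1 − 1/RR.
PN = (2.439 − 1) / 2.439 = 1.439 / 2.439 ≈ 0.5900

PN ≈ 0.590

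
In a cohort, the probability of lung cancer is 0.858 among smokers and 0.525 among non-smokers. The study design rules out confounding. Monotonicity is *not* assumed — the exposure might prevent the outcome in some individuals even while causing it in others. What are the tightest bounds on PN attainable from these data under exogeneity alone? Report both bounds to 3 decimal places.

Let p₁ = 0.858, p₀ = 0.525.
Under exogeneity alone the bounds on PN are max{0,(p₁−p₀)/p₁} ≤ PN ≤ min{1,(1−p₀)/p₁}.
  lower = (p₁ − p₀)/p₁ = 0.333 / 0.858 ≈ 0.3881
  upper = min{1, (1 − p₀)/p₁} = 0.475 / 0.858 ≈ 0.5536

0.388 ≤ PN ≤ 0.554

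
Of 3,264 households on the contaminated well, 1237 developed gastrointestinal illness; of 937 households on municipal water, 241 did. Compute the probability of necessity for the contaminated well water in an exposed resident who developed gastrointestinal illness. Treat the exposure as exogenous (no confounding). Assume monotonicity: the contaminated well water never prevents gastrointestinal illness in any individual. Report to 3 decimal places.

PN ≈ 0.321

p₁ = P(outcome | exposed) = 1237/3264 = 0.37898
p₀ = P(outcome | unexposed) = 241/937 = 0.2572
Under exogeneity and monotonicity, PN = (p₁ − p₀) / p₁.
PN = (0.37898 − 0.2572) / 0.37898 = 0.12178 / 0.37898 ≈ 0.3213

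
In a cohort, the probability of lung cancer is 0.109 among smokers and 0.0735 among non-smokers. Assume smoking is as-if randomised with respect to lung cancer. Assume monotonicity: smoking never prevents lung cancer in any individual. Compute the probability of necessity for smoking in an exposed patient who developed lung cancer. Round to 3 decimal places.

PN ≈ 0.326

Let p₁ = 0.109, p₀ = 0.0735.
Under exogeneity and monotonicity, PN = (p₁ − p₀) / p₁.
PN = (0.109 − 0.0735) / 0.109 = 0.0355 / 0.109 ≈ 0.3257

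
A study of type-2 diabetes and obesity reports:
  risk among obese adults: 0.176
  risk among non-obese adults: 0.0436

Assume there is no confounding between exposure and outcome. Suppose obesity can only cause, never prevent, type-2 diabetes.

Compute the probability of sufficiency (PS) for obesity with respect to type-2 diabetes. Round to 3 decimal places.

Let p₁ = 0.176, p₀ = 0.0436.
Under exogeneity and monotonicity, PS = (p₁ − p₀) / (1 − p₀).
PS = (0.176 − 0.0436) / (1 − 0.0436) = 0.1324 / 0.9564 ≈ 0.1384

PS ≈ 0.138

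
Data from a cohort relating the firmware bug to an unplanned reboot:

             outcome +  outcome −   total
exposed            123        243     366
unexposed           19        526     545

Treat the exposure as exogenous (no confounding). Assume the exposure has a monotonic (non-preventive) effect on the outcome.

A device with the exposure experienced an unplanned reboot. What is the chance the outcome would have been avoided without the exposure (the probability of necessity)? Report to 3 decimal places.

PN ≈ 0.896

p₁ = P(outcome | exposed) = 123/366 = 0.33607
p₀ = P(outcome | unexposed) = 19/545 = 0.034862
Under exogeneity and monotonicity, PN = (p₁ − p₀) / p₁.
PN = (0.33607 − 0.034862) / 0.33607 = 0.3012 / 0.33607 ≈ 0.8963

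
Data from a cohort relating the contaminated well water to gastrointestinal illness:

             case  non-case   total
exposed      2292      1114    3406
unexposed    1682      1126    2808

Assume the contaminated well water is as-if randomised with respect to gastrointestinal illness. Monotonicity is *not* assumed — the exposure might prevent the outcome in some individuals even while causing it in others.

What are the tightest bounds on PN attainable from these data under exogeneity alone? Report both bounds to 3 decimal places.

p₁ = P(outcome | exposed) = 2292/3406 = 0.67293
p₀ = P(outcome | unexposed) = 1682/2808 = 0.599
Under exogeneity alone the bounds on PN are max{0,(p₁−p₀)/p₁} ≤ PN ≤ min{1,(1−p₀)/p₁}.
  lower = (p₁ − p₀)/p₁ = 0.073927 / 0.67293 ≈ 0.1099
  upper = min{1, (1 − p₀)/p₁} = 0.401 / 0.67293 ≈ 0.5959

0.110 ≤ PN ≤ 0.596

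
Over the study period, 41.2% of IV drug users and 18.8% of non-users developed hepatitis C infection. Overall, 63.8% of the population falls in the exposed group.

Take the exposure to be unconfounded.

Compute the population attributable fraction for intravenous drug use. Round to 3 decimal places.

p₁ = 0.412, p₀ = 0.188.
Overall risk P(Y=1) = π·p₁ + (1−π)·p₀ = 0.638×0.412 + 0.362×0.188 = 0.33091.
Under exogeneity, PAF = [P(Y=1) − p₀] / P(Y=1).
PAF = (0.33091 − 0.188) / 0.33091 ≈ 0.4319

PAF ≈ 0.432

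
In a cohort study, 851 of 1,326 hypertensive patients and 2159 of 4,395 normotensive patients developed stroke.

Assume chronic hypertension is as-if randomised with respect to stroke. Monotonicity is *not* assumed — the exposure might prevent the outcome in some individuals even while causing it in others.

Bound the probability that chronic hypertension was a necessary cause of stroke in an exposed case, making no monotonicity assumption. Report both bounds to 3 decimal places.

p₁ = P(outcome | exposed) = 851/1326 = 0.64178
p₀ = P(outcome | unexposed) = 2159/4395 = 0.49124
Under exogeneity alone the bounds on PN are max{0,(p₁−p₀)/p₁} ≤ PN ≤ min{1,(1−p₀)/p₁}.
  lower = (p₁ − p₀)/p₁ = 0.15054 / 0.64178 ≈ 0.2346
  upper = min{1, (1 − p₀)/p₁} = 0.50876 / 0.64178 ≈ 0.7927

0.235 ≤ PN ≤ 0.793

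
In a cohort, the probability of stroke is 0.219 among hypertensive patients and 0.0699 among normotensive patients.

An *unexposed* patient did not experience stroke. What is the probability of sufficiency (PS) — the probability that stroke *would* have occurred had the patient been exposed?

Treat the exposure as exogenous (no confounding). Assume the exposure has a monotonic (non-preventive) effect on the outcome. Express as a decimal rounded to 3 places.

Let p₁ = 0.219, p₀ = 0.0699.
Under exogeneity and monotonicity, PS = (p₁ − p₀) / (1 − p₀).
PS = (0.219 − 0.0699) / (1 − 0.0699) = 0.1491 / 0.9301 ≈ 0.1603

PS ≈ 0.160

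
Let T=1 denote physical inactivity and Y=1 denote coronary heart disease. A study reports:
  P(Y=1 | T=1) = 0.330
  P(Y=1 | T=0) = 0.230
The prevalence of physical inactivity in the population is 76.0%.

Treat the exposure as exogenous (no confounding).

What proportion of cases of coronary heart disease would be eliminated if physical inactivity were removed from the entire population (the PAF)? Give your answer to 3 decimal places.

Let p₁ = 0.33, p₀ = 0.23.
Overall risk P(Y=1) = π·p₁ + (1−π)·p₀ = 0.76×0.33 + 0.24×0.23 = 0.306.
Under exogeneity, PAF = [P(Y=1) − p₀] / P(Y=1).
PAF = (0.306 − 0.23) / 0.306 ≈ 0.2484

PAF ≈ 0.248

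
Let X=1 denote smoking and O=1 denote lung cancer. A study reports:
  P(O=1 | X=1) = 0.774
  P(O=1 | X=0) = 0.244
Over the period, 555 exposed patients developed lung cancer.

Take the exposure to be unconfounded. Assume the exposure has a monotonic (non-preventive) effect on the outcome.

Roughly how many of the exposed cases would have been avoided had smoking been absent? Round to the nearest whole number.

about 380 cases

Let p₁ = 0.774, p₀ = 0.244.
PN = (p₁ − p₀)/p₁ = (0.774 − 0.244) / 0.774 ≈ 0.68475.
Attributable cases ≈ PN × (exposed cases) = 0.68475 × 555 ≈ 380.04.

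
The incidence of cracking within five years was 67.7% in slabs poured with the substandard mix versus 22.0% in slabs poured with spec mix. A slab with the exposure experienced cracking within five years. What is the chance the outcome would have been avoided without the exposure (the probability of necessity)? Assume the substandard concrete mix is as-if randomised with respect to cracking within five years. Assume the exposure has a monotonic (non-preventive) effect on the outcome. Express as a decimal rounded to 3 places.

p₁ = 0.677, p₀ = 0.22.
Under exogeneity and monotonicity, PN = (p₁ − p₀) / p₁.
PN = (0.677 − 0.22) / 0.677 = 0.457 / 0.677 ≈ 0.6750

PN ≈ 0.675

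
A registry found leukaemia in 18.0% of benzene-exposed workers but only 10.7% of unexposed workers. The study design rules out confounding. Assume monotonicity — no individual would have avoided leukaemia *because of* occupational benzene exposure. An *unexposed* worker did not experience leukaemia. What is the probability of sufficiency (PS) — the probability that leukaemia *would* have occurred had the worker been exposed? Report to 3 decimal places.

p₁ = 0.18, p₀ = 0.107.
Under exogeneity and monotonicity, PS = (p₁ − p₀) / (1 − p₀).
PS = (0.18 − 0.107) / (1 − 0.107) = 0.073 / 0.893 ≈ 0.0817

PS ≈ 0.082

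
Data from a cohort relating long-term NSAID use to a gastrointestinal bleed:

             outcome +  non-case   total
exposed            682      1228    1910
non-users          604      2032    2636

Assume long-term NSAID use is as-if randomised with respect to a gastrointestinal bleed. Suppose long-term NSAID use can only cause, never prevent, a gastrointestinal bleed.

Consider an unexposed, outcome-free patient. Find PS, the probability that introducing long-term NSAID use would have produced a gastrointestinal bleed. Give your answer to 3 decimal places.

PS ≈ 0.166

p₁ = P(outcome | exposed) = 682/1910 = 0.35707
p₀ = P(outcome | unexposed) = 604/2636 = 0.22914
Under exogeneity and monotonicity, PS = (p₁ − p₀)/(1 − p₀).
PS = (0.35707 − 0.22914) / 0.77086 ≈ 0.1660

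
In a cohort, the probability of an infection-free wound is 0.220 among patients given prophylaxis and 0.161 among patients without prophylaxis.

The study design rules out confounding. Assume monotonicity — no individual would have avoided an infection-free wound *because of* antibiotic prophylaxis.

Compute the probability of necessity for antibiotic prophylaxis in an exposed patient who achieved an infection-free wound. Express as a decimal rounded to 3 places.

PN ≈ 0.268

Let p₁ = 0.22, p₀ = 0.161.
Under exogeneity and monotonicity, PN = (p₁ − p₀) / p₁.
PN = (0.22 − 0.161) / 0.22 = 0.059 / 0.22 ≈ 0.2682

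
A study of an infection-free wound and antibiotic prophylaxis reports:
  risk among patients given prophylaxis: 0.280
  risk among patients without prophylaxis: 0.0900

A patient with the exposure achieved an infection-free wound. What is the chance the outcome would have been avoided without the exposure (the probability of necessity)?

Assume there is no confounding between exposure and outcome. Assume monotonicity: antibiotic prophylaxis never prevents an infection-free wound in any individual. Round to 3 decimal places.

PN ≈ 0.679

Let p₁ = 0.28, p₀ = 0.09.
Under exogeneity and monotonicity, PN = (p₁ − p₀) / p₁.
PN = (0.28 − 0.09) / 0.28 = 0.19 / 0.28 ≈ 0.6786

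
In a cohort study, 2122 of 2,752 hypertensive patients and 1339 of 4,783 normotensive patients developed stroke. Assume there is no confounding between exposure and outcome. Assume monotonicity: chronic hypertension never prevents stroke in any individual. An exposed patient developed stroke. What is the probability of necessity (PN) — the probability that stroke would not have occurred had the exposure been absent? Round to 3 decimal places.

p₁ = P(outcome | exposed) = 2122/2752 = 0.77108
p₀ = P(outcome | unexposed) = 1339/4783 = 0.27995
Under exogeneity and monotonicity, PN = (p₁ − p₀) / p₁.
PN = (0.77108 − 0.27995) / 0.77108 = 0.49113 / 0.77108 ≈ 0.6369

PN ≈ 0.637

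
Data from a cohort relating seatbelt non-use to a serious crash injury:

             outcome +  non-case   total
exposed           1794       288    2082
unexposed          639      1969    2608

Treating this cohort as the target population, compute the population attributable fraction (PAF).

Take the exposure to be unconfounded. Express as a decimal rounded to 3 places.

PAF ≈ 0.528

p₁ = P(outcome | exposed) = 1794/2082 = 0.86167
p₀ = P(outcome | unexposed) = 639/2608 = 0.24502
Exposure prevalence π = 2082/4690 = 0.44392; overall risk P(Y=1) = 0.51876.
Under exogeneity, PAF = [P(Y=1) − p₀]/P(Y=1).
PAF = (0.51876 − 0.24502) / 0.51876 ≈ 0.5277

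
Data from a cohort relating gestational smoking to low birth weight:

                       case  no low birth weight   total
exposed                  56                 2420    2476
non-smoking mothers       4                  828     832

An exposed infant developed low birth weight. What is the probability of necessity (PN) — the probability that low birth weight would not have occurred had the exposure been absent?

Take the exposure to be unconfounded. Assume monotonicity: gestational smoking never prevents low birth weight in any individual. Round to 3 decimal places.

PN ≈ 0.787

p₁ = P(outcome | exposed) = 56/2476 = 0.022617
p₀ = P(outcome | unexposed) = 4/832 = 0.0048077
Under exogeneity and monotonicity, PN = (p₁ − p₀)/p₁.
PN = (0.022617 − 0.0048077) / 0.022617 ≈ 0.7874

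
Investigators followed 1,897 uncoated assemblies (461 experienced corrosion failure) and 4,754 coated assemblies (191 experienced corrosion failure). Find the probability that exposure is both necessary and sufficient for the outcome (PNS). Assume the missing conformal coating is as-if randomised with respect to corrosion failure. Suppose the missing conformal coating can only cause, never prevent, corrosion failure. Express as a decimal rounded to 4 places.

PNS ≈ 0.2028

p₁ = P(outcome | exposed) = 461/1897 = 0.24302
p₀ = P(outcome | unexposed) = 191/4754 = 0.040177
Under exogeneity and monotonicity, PNS = p₁ − p₀.
PNS = 0.24302 − 0.040177 = 0.20284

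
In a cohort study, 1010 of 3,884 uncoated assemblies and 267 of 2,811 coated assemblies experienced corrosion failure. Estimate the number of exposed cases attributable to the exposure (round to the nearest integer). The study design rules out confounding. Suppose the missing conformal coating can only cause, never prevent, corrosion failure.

about 641 cases

p₁ = P(outcome | exposed) = 1010/3884 = 0.26004
p₀ = P(outcome | unexposed) = 267/2811 = 0.094984
PN = (p₁ − p₀)/p₁ = (0.26004 − 0.094984) / 0.26004 ≈ 0.63473.
Attributable cases ≈ PN × (exposed cases) = 0.63473 × 1010 ≈ 641.08.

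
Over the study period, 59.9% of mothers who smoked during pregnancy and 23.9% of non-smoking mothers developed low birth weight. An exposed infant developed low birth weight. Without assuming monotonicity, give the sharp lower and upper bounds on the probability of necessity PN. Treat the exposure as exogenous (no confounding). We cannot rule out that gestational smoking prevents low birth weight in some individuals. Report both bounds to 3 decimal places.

p₁ = 0.599, p₀ = 0.239.
Under exogeneity alone the bounds on PN are max{0,(p₁−p₀)/p₁} ≤ PN ≤ min{1,(1−p₀)/p₁}.
  lower = (p₁ − p₀)/p₁ = 0.36 / 0.599 ≈ 0.6010
  upper = min{1, (1 − p₀)/p₁} = 0.761 / 0.599 ≈ 1.2705 → capped at 1

0.601 ≤ PN ≤ 1.000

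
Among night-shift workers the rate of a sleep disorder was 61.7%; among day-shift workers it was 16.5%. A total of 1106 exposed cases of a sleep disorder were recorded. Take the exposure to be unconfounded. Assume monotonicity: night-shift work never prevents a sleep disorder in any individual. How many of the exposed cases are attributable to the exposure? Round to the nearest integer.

p₁ = 0.617, p₀ = 0.165.
PN = (p₁ − p₀)/p₁ = (0.617 − 0.165) / 0.617 ≈ 0.73258.
Attributable cases ≈ PN × (exposed cases) = 0.73258 × 1106 ≈ 810.23.

about 810 cases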